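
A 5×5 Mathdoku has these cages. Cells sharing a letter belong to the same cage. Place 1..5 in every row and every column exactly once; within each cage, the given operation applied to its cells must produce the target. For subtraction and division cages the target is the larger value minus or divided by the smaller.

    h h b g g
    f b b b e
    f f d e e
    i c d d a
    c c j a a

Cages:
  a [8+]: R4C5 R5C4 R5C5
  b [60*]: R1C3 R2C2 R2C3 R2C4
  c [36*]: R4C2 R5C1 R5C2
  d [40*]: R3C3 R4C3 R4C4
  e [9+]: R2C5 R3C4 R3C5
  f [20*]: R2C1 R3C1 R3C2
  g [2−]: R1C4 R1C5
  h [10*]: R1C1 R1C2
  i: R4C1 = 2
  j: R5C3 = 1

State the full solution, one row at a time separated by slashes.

Cage i is given, leaving R4C1 = 2.
The 3 cells of cage c must have product 36, which forces R4C2 = 3.
Cage c needs product 36; hence R5C1 = 3.
Cage c needs product 36, so R5C2 = 4.
Cage j is a single given cell, leaving R5C3 = 1.
Column 1 already has 2, which forces R1C1 = 5.
Cage h needs two cells with product 10, leaving R1C2 = 2.
Cage d has product 40, so R3C3 = 2.
Cage a needs sum 8, so R4C5 = 1.
The two cells of cage g must have difference 2, which forces R1C4 = 1.
Cage g needs two cells with difference 2; hence R1C5 = 3.
Cage f needs product 20; hence R3C2 = 5.
Row 3 already has 5; hence R3C5 = 4.
3 is placed in row 1; hence R1C3 = 4.
Cage f needs product 20, leaving R2C1 = 4.
5 is placed in column 2, which forces R2C2 = 1.
The 3 cells of cage e must have sum 9, so R2C5 = 2.
4 is placed in row 3, which forces R3C1 = 1.
4 is placed in row 3; hence R3C4 = 3.
Column 3 now contains 4; hence R4C3 = 5.
Row 4 already has 5; hence R4C4 = 4.
Column 5 now contains 2, so R5C5 = 5.
5 is placed in column 3, so R2C3 = 3.
Column 4 already has 3, which forces R2C4 = 5.
Row 5 already has 5, leaving R5C4 = 2.

5 2 4 1 3 / 4 1 3 5 2 / 1 5 2 3 4 / 2 3 5 4 1 / 3 4 1 2 5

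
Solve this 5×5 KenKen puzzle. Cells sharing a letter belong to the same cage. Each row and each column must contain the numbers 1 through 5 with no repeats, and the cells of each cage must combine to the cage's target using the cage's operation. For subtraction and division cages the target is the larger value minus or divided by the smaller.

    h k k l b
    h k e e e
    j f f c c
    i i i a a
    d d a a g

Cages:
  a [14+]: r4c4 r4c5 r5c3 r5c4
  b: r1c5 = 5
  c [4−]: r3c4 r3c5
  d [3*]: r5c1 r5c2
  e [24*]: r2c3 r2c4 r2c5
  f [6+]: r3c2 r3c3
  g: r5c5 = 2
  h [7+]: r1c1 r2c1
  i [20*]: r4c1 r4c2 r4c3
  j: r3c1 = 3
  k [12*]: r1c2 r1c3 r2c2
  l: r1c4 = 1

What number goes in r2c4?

3

L is a freebie, so r1c4 = 1.
B is a freebie, which forces r1c5 = 5.
Cage j is given, so r3c1 = 3.
1 is placed in column 4, so r3c4 = 5.
Column 5 already has 5, so r3c5 = 1.
3 is placed in column 1, which forces r5c1 = 1.
Row 5 already has 1, which forces r5c2 = 3.
Cage g is given, leaving r5c5 = 2.
The two cells of cage h must have sum 7; hence r1c1 = 2.
3 is placed in column 2, which forces r1c2 = 4.
Cage k needs product 12, which forces r1c3 = 3.
Cage h's pair has sum 7, so r2c1 = 5.
The 3 cells of cage k must have product 12, which forces r2c2 = 1.
Column 2 already has 4; hence r3c2 = 2.
Row 3 already has 2, which forces r3c3 = 4.
Column 1 now contains 5, which forces r4c1 = 4.
1 is placed in column 2, leaving r4c2 = 5.
Row 4 now contains 5, which forces r4c3 = 1.
The 4 cells of cage a must have sum 14, which forces r4c4 = 2.
The 4 cells of cage a must have sum 14, so r4c5 = 3.
Cage a needs sum 14, which forces r5c3 = 5.
2 is placed in row 5; hence r5c4 = 4.
Column 3 already has 4, leaving r2c3 = 2.
Column 4 already has 4, so r2c4 = 3.
Column 5 already has 3, which forces r2c5 = 4.
Completed grid: 2 4 3 1 5 / 5 1 2 3 4 / 3 2 4 5 1 / 4 5 1 2 3 / 1 3 5 4 2.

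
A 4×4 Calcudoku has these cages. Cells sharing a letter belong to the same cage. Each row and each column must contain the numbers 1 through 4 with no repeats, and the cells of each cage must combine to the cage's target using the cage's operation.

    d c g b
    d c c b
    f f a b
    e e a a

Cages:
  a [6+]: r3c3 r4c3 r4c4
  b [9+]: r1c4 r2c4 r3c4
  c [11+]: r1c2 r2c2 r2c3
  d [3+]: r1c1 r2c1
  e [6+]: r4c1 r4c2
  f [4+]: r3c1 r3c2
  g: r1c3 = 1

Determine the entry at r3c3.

The 3 cells of cage c must have sum 11, so r1c2 = 4.
Cage g is a single given cell, which forces r1c3 = 1.
Cage c has sum 11, which forces r2c2 = 3.
Cage c needs sum 11, which forces r2c3 = 4.
Row 2 now contains 4, so r2c4 = 2.
Column 2 now contains 3, which forces r3c2 = 1.
Column 2 now contains 4, which forces r4c2 = 2.
Row 4 now contains 2, leaving r4c3 = 3.
3 is placed in row 4; hence r4c4 = 1.
1 is placed in row 1, leaving r1c1 = 2.
2 is placed in column 4, so r1c4 = 3.
2 is placed in row 2, which forces r2c1 = 1.
Row 3 already has 1, so r3c1 = 3.
Column 3 now contains 3; hence r3c3 = 2.
Cage b needs sum 9, which forces r3c4 = 4.
Row 4 now contains 2, so r4c1 = 4.
The full grid is 2 4 1 3 / 1 3 4 2 / 3 1 2 4 / 4 2 3 1.

2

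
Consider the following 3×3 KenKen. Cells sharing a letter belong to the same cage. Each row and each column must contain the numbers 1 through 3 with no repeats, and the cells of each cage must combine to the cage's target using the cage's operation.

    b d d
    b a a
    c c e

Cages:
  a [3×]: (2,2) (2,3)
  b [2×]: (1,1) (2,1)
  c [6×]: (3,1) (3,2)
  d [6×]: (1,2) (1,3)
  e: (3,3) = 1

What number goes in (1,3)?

E is a freebie; hence (3,3) = 1.
The two cells of cage a must have product 3, leaving (2,2) = 1.
Column 3 now contains 1, which forces (2,3) = 3.
Cage b needs two cells with product 2, leaving (1,1) = 1.
Cage d needs two cells with product 6; hence (1,2) = 3.
Column 3 already has 3, which forces (1,3) = 2.
1 is placed in row 2; hence (2,1) = 2.
2 is placed in column 1, leaving (3,1) = 3.
Column 2 now contains 3, so (3,2) = 2.
Completed grid: 1 3 2 / 2 1 3 / 3 2 1.

2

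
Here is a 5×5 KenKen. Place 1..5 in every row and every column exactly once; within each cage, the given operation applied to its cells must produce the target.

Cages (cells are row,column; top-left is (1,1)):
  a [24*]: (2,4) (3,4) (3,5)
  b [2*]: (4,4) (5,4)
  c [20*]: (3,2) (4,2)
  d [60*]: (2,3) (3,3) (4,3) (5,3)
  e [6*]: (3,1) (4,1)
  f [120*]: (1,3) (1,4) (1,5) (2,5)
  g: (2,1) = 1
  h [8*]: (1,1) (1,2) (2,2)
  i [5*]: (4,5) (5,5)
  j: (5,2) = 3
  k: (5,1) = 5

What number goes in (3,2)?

5

G is a freebie; hence (2,1) = 1.
Cage k is a single given cell, leaving (5,1) = 5.
Cage j is a single given cell, leaving (5,2) = 3.
5 is placed in row 5, so (5,5) = 1.
Cage h has product 8, so (1,2) = 1.
Cage b needs two cells with product 2, which forces (4,4) = 1.
1 is placed in column 5, leaving (4,5) = 5.
Row 5 already has 1, so (5,3) = 4.
Row 5 already has 1; hence (5,4) = 2.
Cage d has product 60, leaving (2,3) = 5.
Cage c needs two cells with product 20, which forces (3,2) = 5.
Cage d has product 60; hence (3,3) = 1.
Cage a needs product 24, which forces (3,5) = 2.
Row 4 already has 5, so (4,2) = 4.
Row 4 already has 5, which forces (4,3) = 3.
Cage h has product 8, which forces (1,1) = 4.
3 is placed in column 3, leaving (1,3) = 2.
Cage f needs product 120, leaving (1,4) = 5.
Row 1 now contains 4, so (1,5) = 3.
Column 2 already has 4; hence (2,2) = 2.
3 is placed in column 5, leaving (2,5) = 4.
Row 3 already has 2, so (3,1) = 3.
3 is placed in row 3, so (3,4) = 4.
Row 4 now contains 3, which forces (4,1) = 2.
Row 2 now contains 4, so (2,4) = 3.
The full grid is 4 1 2 5 3 / 1 2 5 3 4 / 3 5 1 4 2 / 2 4 3 1 5 / 5 3 4 2 1.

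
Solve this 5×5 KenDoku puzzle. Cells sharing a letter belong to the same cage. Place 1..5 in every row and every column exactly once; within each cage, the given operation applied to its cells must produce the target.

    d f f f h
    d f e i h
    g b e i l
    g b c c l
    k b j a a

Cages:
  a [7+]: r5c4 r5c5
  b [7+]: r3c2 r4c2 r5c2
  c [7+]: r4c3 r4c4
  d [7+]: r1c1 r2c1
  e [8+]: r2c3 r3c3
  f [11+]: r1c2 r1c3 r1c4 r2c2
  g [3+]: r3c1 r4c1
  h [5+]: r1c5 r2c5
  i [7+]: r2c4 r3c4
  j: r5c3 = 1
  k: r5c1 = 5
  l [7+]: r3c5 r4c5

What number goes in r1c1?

Cage k is given, so r5c1 = 5.
Cage j is given, leaving r5c3 = 1.
In row 5, 2 can only go at r5c2, so r5c2 = 2.
In column 4, 1 can only go at r1c4, so r1c4 = 1.
Column 5 needs a 1, and only r2c5 is open for it.
Cage h needs two cells with sum 5, leaving r1c5 = 4.
4 is placed in column 5, which forces r5c5 = 3.
Row 1 already has 4; hence r1c1 = 3.
3 is placed in row 1, leaving r1c2 = 5.
Cage f needs sum 11, so r1c3 = 2.
The two cells of cage d must have sum 7; hence r2c1 = 4.
Column 2 now contains 5; hence r2c2 = 3.
Row 2 now contains 3, which forces r2c3 = 5.
Row 2 now contains 5; hence r2c4 = 2.
Column 3 now contains 5, which forces r3c3 = 3.
3 is placed in column 3, which forces r4c3 = 4.
3 is placed in row 5, which forces r5c4 = 4.
The 3 cells of cage b must have sum 7, which forces r3c2 = 4.
Column 4 now contains 4, leaving r3c4 = 5.
5 is placed in row 3; hence r3c5 = 2.
Row 4 now contains 4, which forces r4c2 = 1.
The two cells of cage c must have sum 7, so r4c4 = 3.
2 is placed in column 5, which forces r4c5 = 5.
Row 3 now contains 2, leaving r3c1 = 1.
Row 4 now contains 1, leaving r4c1 = 2.
Filled in: 3 5 2 1 4 / 4 3 5 2 1 / 1 4 3 5 2 / 2 1 4 3 5 / 5 2 1 4 3.

3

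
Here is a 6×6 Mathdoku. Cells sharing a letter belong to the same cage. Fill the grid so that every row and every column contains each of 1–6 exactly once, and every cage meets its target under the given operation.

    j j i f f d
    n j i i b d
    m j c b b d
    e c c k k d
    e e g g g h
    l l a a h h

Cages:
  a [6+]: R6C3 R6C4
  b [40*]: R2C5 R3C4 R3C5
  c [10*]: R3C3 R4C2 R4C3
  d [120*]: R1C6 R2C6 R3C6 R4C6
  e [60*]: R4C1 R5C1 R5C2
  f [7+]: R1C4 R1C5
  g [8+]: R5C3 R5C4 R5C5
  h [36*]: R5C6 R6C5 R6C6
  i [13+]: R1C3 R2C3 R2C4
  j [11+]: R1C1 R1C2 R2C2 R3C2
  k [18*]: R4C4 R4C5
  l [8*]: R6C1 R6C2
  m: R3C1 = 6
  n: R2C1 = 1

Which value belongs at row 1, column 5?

N is a freebie, so R2C1 = 1.
M is a freebie; hence R3C1 = 6.
Cage h needs product 36, so R5C6 = 2.
The only place for 3 in row 3 is R3C2.
Row 5 needs a 6, and only R5C2 is open for it.
Cage e needs product 60, leaving R4C1 = 2.
Cage e has product 60; hence R5C1 = 5.
Column 1 already has 2, leaving R6C1 = 4.
Row 6 already has 4, which forces R6C2 = 2.
5 is placed in column 1; hence R1C1 = 3.
Cage j has sum 11, so R1C2 = 1.
Cage j has sum 11, so R2C2 = 4.
Cage c needs product 10, so R3C3 = 2.
Column 2 now contains 1, which forces R4C2 = 5.
Row 4 already has 5; hence R4C3 = 1.
Row 4 already has 1; hence R4C6 = 4.
Column 3 already has 1, so R6C3 = 5.
5 is placed in row 6, leaving R6C4 = 1.
Cage i needs sum 13; hence R1C3 = 4.
The 3 cells of cage b must have product 40, which forces R2C5 = 2.
Cage d has product 120, so R3C6 = 1.
Column 3 already has 4; hence R5C3 = 3.
Row 5 already has 3, which forces R5C4 = 4.
Cage g has sum 8; hence R5C5 = 1.
Cage f's pair has sum 7; hence R1C4 = 2.
2 is placed in column 5, leaving R1C5 = 5.
5 is placed in row 1, so R1C6 = 6.
3 is placed in column 3; hence R2C3 = 6.
The 3 cells of cage i must have sum 13, which forces R2C4 = 3.
6 is placed in column 6, leaving R2C6 = 5.
4 is placed in column 4; hence R3C4 = 5.
Cage b has product 40, which forces R3C5 = 4.
3 is placed in column 4; hence R4C4 = 6.
6 is placed in row 4, which forces R4C5 = 3.
Column 5 now contains 3, so R6C5 = 6.
6 is placed in column 6, which forces R6C6 = 3.
Filled in: 3 1 4 2 5 6 / 1 4 6 3 2 5 / 6 3 2 5 4 1 / 2 5 1 6 3 4 / 5 6 3 4 1 2 / 4 2 5 1 6 3.

5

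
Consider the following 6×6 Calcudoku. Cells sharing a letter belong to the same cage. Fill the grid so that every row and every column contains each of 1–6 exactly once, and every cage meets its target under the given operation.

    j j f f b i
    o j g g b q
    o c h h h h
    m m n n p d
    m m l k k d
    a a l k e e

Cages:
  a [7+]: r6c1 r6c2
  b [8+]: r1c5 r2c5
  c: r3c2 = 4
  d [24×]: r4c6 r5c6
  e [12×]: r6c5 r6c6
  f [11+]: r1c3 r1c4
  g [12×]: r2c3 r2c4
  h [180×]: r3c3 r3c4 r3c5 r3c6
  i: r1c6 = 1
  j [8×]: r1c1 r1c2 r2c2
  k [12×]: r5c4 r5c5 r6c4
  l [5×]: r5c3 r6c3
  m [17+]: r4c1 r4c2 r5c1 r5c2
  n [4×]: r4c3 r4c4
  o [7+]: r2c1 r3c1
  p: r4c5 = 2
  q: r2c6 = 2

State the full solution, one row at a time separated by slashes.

I is a freebie, so r1c6 = 1.
Cage q is a single given cell, so r2c6 = 2.
C is a freebie, so r3c2 = 4.
Cage p is given, so r4c5 = 2.
Cage j needs product 8, so r1c1 = 4.
4 is placed in column 2; hence r1c2 = 2.
4 is placed in column 2, so r2c2 = 1.
In row 1, 3 can only go at r1c5, so r1c5 = 3.
Column 5 now contains 3; hence r2c5 = 5.
5 is placed in column 5, so r3c5 = 6.
Column 5 now contains 3; hence r6c5 = 4.
Cage e needs two cells with product 12, leaving r6c6 = 3.
Row 2 now contains 5, so r2c1 = 6.
The two cells of cage o must have sum 7; hence r3c1 = 1.
Column 6 already has 3; hence r3c6 = 5.
Column 5 already has 4, leaving r5c5 = 1.
Column 1 now contains 1; hence r6c1 = 2.
2 is placed in row 6; hence r6c4 = 6.
The two cells of cage f must have sum 11, so r1c3 = 6.
Column 4 now contains 6; hence r1c4 = 5.
Row 5 already has 1, so r5c3 = 5.
Column 4 now contains 6, leaving r5c4 = 2.
6 is placed in row 6, leaving r6c2 = 5.
Cage l needs two cells with product 5; hence r6c3 = 1.
Cage h needs product 180, leaving r3c3 = 2.
2 is placed in column 4, leaving r3c4 = 3.
Cage m needs sum 17, so r4c1 = 5.
Cage m needs sum 17; hence r4c2 = 3.
1 is placed in column 3; hence r4c3 = 4.
Cage n needs two cells with product 4, so r4c4 = 1.
4 is placed in row 4; hence r4c6 = 6.
Row 5 now contains 5; hence r5c1 = 3.
Cage m has sum 17; hence r5c2 = 6.
Column 6 already has 6; hence r5c6 = 4.
4 is placed in column 3, which forces r2c3 = 3.
Column 4 already has 3, leaving r2c4 = 4.

4 2 6 5 3 1 / 6 1 3 4 5 2 / 1 4 2 3 6 5 / 5 3 4 1 2 6 / 3 6 5 2 1 4 / 2 5 1 6 4 3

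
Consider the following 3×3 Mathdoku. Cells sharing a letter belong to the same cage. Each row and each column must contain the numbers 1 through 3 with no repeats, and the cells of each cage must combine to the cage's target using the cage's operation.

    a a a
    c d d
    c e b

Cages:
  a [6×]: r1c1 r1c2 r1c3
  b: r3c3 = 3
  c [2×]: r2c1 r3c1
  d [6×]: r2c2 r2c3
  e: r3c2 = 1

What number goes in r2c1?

Cage e is a single given cell; hence r3c2 = 1.
B is a freebie; hence r3c3 = 3.
Cage c's pair has product 2, leaving r2c1 = 1.
The two cells of cage d must have product 6, leaving r2c2 = 3.
3 is placed in column 3; hence r2c3 = 2.
Row 3 now contains 1, leaving r3c1 = 2.
2 is placed in column 1, so r1c1 = 3.
Column 2 now contains 3, so r1c2 = 2.
2 is placed in column 3, which forces r1c3 = 1.
Filled in: 3 2 1 / 1 3 2 / 2 1 3.

1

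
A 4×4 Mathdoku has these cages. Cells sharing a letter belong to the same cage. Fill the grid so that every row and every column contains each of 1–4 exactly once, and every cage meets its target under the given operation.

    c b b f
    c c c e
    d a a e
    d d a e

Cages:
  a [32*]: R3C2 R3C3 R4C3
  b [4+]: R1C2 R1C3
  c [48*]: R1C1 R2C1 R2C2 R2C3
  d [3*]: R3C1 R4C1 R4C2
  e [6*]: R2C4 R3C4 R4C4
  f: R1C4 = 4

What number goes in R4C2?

1

Cage f is given; hence R1C4 = 4.
Cage d has product 3, which forces R3C1 = 1.
Cage a needs product 32, so R3C2 = 4.
Cage a has product 32; hence R3C3 = 2.
2 is placed in row 3, leaving R3C4 = 3.
Cage d has product 3, which forces R4C1 = 3.
Cage d has product 3, which forces R4C2 = 1.
Cage a has product 32; hence R4C3 = 4.
Row 4 now contains 1, which forces R4C4 = 2.
4 is placed in row 1, which forces R1C1 = 2.
Column 2 now contains 1; hence R1C2 = 3.
The two cells of cage b must have sum 4, leaving R1C3 = 1.
Column 1 already has 3, leaving R2C1 = 4.
The 4 cells of cage c must have product 48; hence R2C2 = 2.
The 4 cells of cage c must have product 48, which forces R2C3 = 3.
Column 4 now contains 2; hence R2C4 = 1.
Filled in: 2 3 1 4 / 4 2 3 1 / 1 4 2 3 / 3 1 4 2.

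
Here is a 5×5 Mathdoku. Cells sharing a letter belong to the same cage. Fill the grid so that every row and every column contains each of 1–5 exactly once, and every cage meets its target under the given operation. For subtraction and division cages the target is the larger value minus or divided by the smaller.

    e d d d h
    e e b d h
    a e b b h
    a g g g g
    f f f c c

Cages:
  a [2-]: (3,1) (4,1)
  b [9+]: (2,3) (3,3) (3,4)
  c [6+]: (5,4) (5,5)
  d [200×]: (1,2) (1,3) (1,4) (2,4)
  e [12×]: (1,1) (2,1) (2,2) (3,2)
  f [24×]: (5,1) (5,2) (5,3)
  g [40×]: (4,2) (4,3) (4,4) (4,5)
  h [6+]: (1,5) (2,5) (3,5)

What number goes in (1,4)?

The 4 cells of cage d must have product 200, so (2,4) = 5.
In row 4, 3 can only go at (4,1), so (4,1) = 3.
The only place for 3 in row 1 is (1,5).
The only place for 1 in row 1 is (1,1).
Column 1 now contains 1; hence (3,1) = 5.
Row 5 needs a 1, and only (5,4) is open for it.
Cage c needs two cells with sum 6, so (5,5) = 5.
The only place for 3 in column 4 is (3,4).
Cage e has product 12, so (2,2) = 3.
Cage f needs product 24, leaving (5,3) = 3.
The only place for 1 in row 2 is (2,5).
1 is placed in column 5, so (3,5) = 2.
Column 5 now contains 2, so (4,5) = 4.
Cage e has product 12, so (2,1) = 4.
Cage b has sum 9, so (2,3) = 2.
Row 3 now contains 2, leaving (3,2) = 1.
Row 3 now contains 2, leaving (3,3) = 4.
Column 2 now contains 1, which forces (4,2) = 5.
Row 4 now contains 5; hence (4,3) = 1.
4 is placed in row 4; hence (4,4) = 2.
Column 1 now contains 4, which forces (5,1) = 2.
Row 5 now contains 2, so (5,2) = 4.
Column 2 already has 4; hence (1,2) = 2.
4 is placed in column 3; hence (1,3) = 5.
Column 4 now contains 2, which forces (1,4) = 4.
Filled in: 1 2 5 4 3 / 4 3 2 5 1 / 5 1 4 3 2 / 3 5 1 2 4 / 2 4 3 1 5.

4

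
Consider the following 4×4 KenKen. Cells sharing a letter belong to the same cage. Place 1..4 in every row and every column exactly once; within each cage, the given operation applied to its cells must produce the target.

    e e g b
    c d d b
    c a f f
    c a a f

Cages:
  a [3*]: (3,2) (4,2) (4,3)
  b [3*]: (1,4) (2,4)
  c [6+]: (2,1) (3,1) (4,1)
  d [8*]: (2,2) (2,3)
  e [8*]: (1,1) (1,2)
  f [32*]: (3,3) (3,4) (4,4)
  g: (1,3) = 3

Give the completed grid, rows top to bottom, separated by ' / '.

G is a freebie, leaving (1,3) = 3.
3 is placed in row 1, leaving (1,4) = 1.
1 is placed in column 4; hence (2,4) = 3.
Cage a has product 3, which forces (3,2) = 1.
The 3 cells of cage f must have product 32; hence (3,3) = 4.
Cage f has product 32, which forces (3,4) = 2.
Cage a has product 3; hence (4,2) = 3.
Cage a has product 3, leaving (4,3) = 1.
Cage f needs product 32, so (4,4) = 4.
The 3 cells of cage c must have sum 6, so (2,1) = 1.
Cage d needs two cells with product 8, so (2,2) = 4.
4 is placed in column 3; hence (2,3) = 2.
2 is placed in row 3, which forces (3,1) = 3.
Row 4 already has 1, which forces (4,1) = 2.
Column 1 already has 2, so (1,1) = 4.
4 is placed in column 2, which forces (1,2) = 2.

4 2 3 1 / 1 4 2 3 / 3 1 4 2 / 2 3 1 4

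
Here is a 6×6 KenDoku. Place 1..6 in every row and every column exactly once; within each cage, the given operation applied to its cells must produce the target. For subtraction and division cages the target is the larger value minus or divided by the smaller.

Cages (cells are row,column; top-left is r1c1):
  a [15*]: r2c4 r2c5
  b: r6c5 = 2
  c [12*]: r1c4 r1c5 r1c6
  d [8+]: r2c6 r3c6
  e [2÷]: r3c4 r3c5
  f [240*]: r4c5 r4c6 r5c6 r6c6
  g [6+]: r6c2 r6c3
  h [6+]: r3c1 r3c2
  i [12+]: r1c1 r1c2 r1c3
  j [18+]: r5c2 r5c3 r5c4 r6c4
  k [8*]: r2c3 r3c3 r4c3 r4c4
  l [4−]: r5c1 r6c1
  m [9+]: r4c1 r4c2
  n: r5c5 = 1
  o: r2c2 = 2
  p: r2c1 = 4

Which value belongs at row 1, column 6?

Cage p is a single given cell, which forces r2c1 = 4.
Cage o is given; hence r2c2 = 2.
Row 2 already has 2; hence r2c3 = 1.
Cage k has product 8, leaving r4c4 = 1.
Cage n is given; hence r5c5 = 1.
Cage b is given, which forces r6c5 = 2.
Cage c needs product 12; hence r1c6 = 1.
Cage g's pair has sum 6, leaving r6c2 = 1.
Cage g's pair has sum 6; hence r6c3 = 5.
The two cells of cage l must have difference 4; hence r5c1 = 2.
Row 6 now contains 1, which forces r6c1 = 6.
Column 1 already has 2, so r3c1 = 1.
Cage h's pair has sum 6, which forces r3c2 = 5.
Cage i has sum 12, which forces r1c1 = 5.
5 is placed in column 1, so r4c1 = 3.
The 4 cells of cage j must have sum 18, which forces r5c4 = 5.
5 is placed in column 4, which forces r2c4 = 3.
Cage a's pair has product 15, which forces r2c5 = 5.
Row 2 now contains 5, leaving r2c6 = 6.
The two cells of cage m must have sum 9, which forces r4c2 = 6.
5 is placed in column 5, so r4c5 = 4.
Column 4 already has 3, which forces r6c4 = 4.
4 is placed in row 6; hence r6c6 = 3.
Column 4 already has 4; hence r1c4 = 2.
Cage c needs product 12; hence r1c5 = 6.
Cage k needs product 8, so r3c3 = 4.
Cage e needs two cells with quotient 2, so r3c4 = 6.
Cage e's pair has quotient 2, which forces r3c5 = 3.
Column 6 already has 3; hence r3c6 = 2.
Row 4 now contains 4, which forces r4c3 = 2.
Cage f has product 240, leaving r4c6 = 5.
Cage j needs sum 18; hence r5c2 = 3.
Cage j needs sum 18, so r5c3 = 6.
Column 6 already has 3, so r5c6 = 4.
Column 2 now contains 3; hence r1c2 = 4.
Column 3 already has 4; hence r1c3 = 3.
Completed grid: 5 4 3 2 6 1 / 4 2 1 3 5 6 / 1 5 4 6 3 2 / 3 6 2 1 4 5 / 2 3 6 5 1 4 / 6 1 5 4 2 3.

1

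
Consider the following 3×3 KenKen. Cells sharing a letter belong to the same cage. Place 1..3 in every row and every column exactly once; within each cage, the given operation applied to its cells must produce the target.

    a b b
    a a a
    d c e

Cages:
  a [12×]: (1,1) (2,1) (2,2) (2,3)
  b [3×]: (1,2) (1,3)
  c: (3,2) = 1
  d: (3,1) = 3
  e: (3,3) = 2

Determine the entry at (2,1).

Cage a needs product 12, leaving (1,1) = 2.
Cage d is a single given cell, which forces (3,1) = 3.
C is a freebie, leaving (3,2) = 1.
E is a freebie; hence (3,3) = 2.
Column 2 already has 1; hence (1,2) = 3.
The two cells of cage b must have product 3, so (1,3) = 1.
Column 1 already has 3, leaving (2,1) = 1.
The 4 cells of cage a must have product 12, so (2,2) = 2.
Cage a needs product 12; hence (2,3) = 3.
The full grid is 2 3 1 / 1 2 3 / 3 1 2.

1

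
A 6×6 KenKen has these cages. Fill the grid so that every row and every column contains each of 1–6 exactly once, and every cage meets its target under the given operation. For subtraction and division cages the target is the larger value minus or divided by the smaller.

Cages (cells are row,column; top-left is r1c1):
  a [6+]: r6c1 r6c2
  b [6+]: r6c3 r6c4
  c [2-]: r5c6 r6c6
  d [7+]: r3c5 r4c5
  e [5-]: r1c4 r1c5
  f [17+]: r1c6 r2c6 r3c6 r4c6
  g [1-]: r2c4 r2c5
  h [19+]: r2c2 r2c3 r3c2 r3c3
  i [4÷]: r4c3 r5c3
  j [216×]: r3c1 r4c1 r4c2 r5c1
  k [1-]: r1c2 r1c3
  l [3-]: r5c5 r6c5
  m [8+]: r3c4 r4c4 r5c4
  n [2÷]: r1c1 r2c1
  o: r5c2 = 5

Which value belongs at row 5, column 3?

O is a freebie, so r5c2 = 5.
In column 1, 5 can only go at r6c1, so r6c1 = 5.
Cage a needs two cells with sum 6, leaving r6c2 = 1.
The only place for 1 in column 6 is r5c6.
The two cells of cage i must have quotient 4, leaving r4c3 = 1.
Row 5 now contains 1; hence r5c3 = 4.
Column 3 now contains 4, so r6c3 = 2.
2 is placed in row 6; hence r6c4 = 4.
The two cells of cage c must have difference 2, which forces r6c6 = 3.
Cage m has sum 8; hence r3c4 = 1.
Cage m needs sum 8, leaving r4c4 = 5.
Cage m needs sum 8, so r5c4 = 2.
Cage l needs two cells with difference 3, leaving r5c5 = 3.
Row 6 already has 3; hence r6c5 = 6.
Column 4 already has 1, so r1c4 = 6.
Column 5 already has 6, which forces r1c5 = 1.
Column 4 already has 6, which forces r2c4 = 3.
The two cells of cage d must have sum 7, so r3c5 = 5.
The two cells of cage d must have sum 7, which forces r4c5 = 2.
Row 5 already has 3, leaving r5c1 = 6.
Column 5 now contains 2, which forces r2c5 = 4.
Row 2 already has 4; hence r2c2 = 6.
Cage h has sum 19; hence r2c3 = 5.
Row 2 now contains 5, leaving r2c6 = 2.
The 4 cells of cage h must have sum 19, so r3c2 = 2.
Cage h has sum 19, which forces r3c3 = 6.
Row 3 already has 6; hence r3c6 = 4.
Column 2 now contains 6, leaving r4c2 = 3.
4 is placed in column 6; hence r4c6 = 6.
Cage n's pair has quotient 2, so r1c1 = 2.
2 is placed in column 2, so r1c2 = 4.
Column 3 already has 5, leaving r1c3 = 3.
4 is placed in column 6; hence r1c6 = 5.
Row 2 already has 2, leaving r2c1 = 1.
Row 3 already has 2, which forces r3c1 = 3.
3 is placed in row 4, leaving r4c1 = 4.
Filled in: 2 4 3 6 1 5 / 1 6 5 3 4 2 / 3 2 6 1 5 4 / 4 3 1 5 2 6 / 6 5 4 2 3 1 / 5 1 2 4 6 3.

4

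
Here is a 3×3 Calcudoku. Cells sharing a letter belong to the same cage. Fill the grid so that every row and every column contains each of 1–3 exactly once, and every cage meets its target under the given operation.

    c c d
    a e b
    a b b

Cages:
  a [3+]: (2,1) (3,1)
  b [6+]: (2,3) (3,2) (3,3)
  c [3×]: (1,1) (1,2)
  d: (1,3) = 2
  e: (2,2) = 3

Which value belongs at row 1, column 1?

3

D is a freebie, so (1,3) = 2.
E is a freebie, leaving (2,2) = 3.
Row 2 now contains 3, leaving (2,3) = 1.
1 is placed in column 3, leaving (3,3) = 3.
Cage c needs two cells with product 3, leaving (1,1) = 3.
3 is placed in column 2, leaving (1,2) = 1.
1 is placed in row 2, leaving (2,1) = 2.
The two cells of cage a must have sum 3, so (3,1) = 1.
Cage b needs sum 6, so (3,2) = 2.
The full grid is 3 1 2 / 2 3 1 / 1 2 3.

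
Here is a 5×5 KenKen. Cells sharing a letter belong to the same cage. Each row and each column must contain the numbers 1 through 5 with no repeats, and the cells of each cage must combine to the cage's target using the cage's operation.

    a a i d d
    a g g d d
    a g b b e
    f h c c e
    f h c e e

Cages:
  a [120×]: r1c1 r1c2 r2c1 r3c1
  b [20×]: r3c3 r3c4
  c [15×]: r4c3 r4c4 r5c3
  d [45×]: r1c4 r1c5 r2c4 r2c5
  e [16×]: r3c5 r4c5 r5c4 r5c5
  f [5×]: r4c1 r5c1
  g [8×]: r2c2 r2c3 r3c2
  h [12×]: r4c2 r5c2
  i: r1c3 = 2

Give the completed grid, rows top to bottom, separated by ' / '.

4 5 2 1 3 / 2 1 4 3 5 / 3 2 5 4 1 / 1 4 3 5 2 / 5 3 1 2 4

I is a freebie, which forces r1c3 = 2.
Cage e has product 16; hence r5c4 = 2.
The only place for 3 in row 3 is r3c1.
Cage a needs product 120; hence r2c1 = 2.
Cage g has product 8; hence r3c2 = 2.
Cage e has product 16, so r4c5 = 2.
Row 3 needs a 1, and only r3c5 is open for it.
1 is placed in column 5; hence r5c5 = 4.
Cage h's pair has product 12, which forces r4c2 = 4.
Row 5 now contains 4, so r5c2 = 3.
Cage a has product 120, so r1c1 = 4.
Column 2 already has 4, so r1c2 = 5.
Row 1 now contains 5, so r1c5 = 3.
Column 2 already has 4, which forces r2c2 = 1.
Cage g needs product 8, so r2c3 = 4.
Row 2 already has 1, so r2c4 = 3.
Column 5 already has 3, leaving r2c5 = 5.
Column 3 already has 4; hence r3c3 = 5.
Row 3 already has 5, which forces r3c4 = 4.
5 is placed in column 3, so r5c3 = 1.
3 is placed in row 1; hence r1c4 = 1.
The two cells of cage f must have product 5, so r4c1 = 1.
Column 3 already has 1, leaving r4c3 = 3.
Cage c has product 15; hence r4c4 = 5.
Row 5 already has 1, which forces r5c1 = 5.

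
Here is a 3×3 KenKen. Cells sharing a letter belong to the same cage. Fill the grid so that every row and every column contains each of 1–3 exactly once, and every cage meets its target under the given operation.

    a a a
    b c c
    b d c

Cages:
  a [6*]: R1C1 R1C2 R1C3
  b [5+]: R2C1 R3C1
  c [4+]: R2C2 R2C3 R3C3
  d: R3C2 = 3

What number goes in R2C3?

The 3 cells of cage c must have sum 4; hence R2C2 = 1.
The 3 cells of cage c must have sum 4, leaving R2C3 = 2.
Cage d is a single given cell, so R3C2 = 3.
Cage c has sum 4, so R3C3 = 1.
Cage a needs product 6, so R1C1 = 1.
Column 2 now contains 3, leaving R1C2 = 2.
Column 3 already has 1, which forces R1C3 = 3.
Row 2 already has 2, which forces R2C1 = 3.
Row 3 now contains 3, so R3C1 = 2.
Filled in: 1 2 3 / 3 1 2 / 2 3 1.

2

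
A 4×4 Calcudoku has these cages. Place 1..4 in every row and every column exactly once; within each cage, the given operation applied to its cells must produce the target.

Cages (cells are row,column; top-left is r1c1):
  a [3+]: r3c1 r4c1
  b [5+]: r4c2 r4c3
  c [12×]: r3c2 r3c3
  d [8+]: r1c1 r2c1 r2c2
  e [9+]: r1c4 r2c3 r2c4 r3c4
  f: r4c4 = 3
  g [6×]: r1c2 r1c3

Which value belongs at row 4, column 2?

4

F is a freebie; hence r4c4 = 3.
The 4 cells of cage e must have sum 9; hence r2c3 = 2.
Cage g's pair has product 6, leaving r1c2 = 2.
Column 3 already has 2; hence r1c3 = 3.
Column 3 already has 3, leaving r3c3 = 4.
Column 3 already has 4, leaving r4c3 = 1.
Cage a needs two cells with sum 3, so r3c1 = 1.
4 is placed in row 3, which forces r3c2 = 3.
Cage e has sum 9; hence r3c4 = 2.
Row 4 now contains 1, so r4c1 = 2.
Row 4 now contains 1; hence r4c2 = 4.
Column 1 now contains 1, so r1c1 = 4.
4 is placed in row 1; hence r1c4 = 1.
Cage d needs sum 8; hence r2c1 = 3.
Column 2 now contains 4, which forces r2c2 = 1.
Column 4 already has 1; hence r2c4 = 4.
Completed grid: 4 2 3 1 / 3 1 2 4 / 1 3 4 2 / 2 4 1 3.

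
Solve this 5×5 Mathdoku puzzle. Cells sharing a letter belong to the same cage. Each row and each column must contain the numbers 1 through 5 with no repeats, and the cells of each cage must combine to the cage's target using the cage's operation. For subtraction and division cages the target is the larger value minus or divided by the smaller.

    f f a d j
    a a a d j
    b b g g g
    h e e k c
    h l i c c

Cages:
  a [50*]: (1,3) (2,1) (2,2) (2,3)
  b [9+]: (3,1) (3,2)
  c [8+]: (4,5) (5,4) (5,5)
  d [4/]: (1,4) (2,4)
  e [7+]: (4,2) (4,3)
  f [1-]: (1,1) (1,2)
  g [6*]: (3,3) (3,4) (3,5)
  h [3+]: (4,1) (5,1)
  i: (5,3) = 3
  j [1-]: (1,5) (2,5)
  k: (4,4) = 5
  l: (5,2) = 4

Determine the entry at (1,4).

1

The 4 cells of cage a must have product 50, so (1,3) = 5.
K is a freebie, so (4,4) = 5.
Cage l is a single given cell, so (5,2) = 4.
Cage i is a single given cell, which forces (5,3) = 3.
The two cells of cage b must have sum 9, which forces (3,1) = 4.
Column 2 already has 4, leaving (3,2) = 5.
The two cells of cage e must have sum 7, so (4,2) = 3.
The two cells of cage e must have sum 7; hence (4,3) = 4.
Cage c needs sum 8, which forces (5,5) = 5.
The 4 cells of cage a must have product 50, so (2,1) = 5.
The only place for 3 in row 2 is (2,5).
Cage g has product 6, which forces (3,4) = 3.
In row 1, 3 can only go at (1,1), so (1,1) = 3.
Cage f needs two cells with difference 1, so (1,2) = 2.
Row 1 already has 2, which forces (1,5) = 4.
2 is placed in column 2, which forces (2,2) = 1.
Row 2 already has 1, so (2,3) = 2.
Row 2 already has 1; hence (2,4) = 4.
Column 3 now contains 2, leaving (3,3) = 1.
1 is placed in row 3, leaving (3,5) = 2.
Column 5 now contains 2, so (4,5) = 1.
Row 1 already has 4, so (1,4) = 1.
Row 4 now contains 1; hence (4,1) = 2.
Cage h needs two cells with sum 3; hence (5,1) = 1.
Cage c has sum 8, so (5,4) = 2.
The full grid is 3 2 5 1 4 / 5 1 2 4 3 / 4 5 1 3 2 / 2 3 4 5 1 / 1 4 3 2 5.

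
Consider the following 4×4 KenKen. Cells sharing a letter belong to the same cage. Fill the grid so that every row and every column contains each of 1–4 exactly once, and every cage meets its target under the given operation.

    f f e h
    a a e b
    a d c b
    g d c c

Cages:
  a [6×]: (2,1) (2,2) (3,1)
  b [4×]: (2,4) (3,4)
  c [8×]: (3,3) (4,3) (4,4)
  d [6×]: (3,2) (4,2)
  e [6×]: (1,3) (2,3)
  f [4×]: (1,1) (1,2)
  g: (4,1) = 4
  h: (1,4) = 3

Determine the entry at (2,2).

1

Cage h is given, leaving (1,4) = 3.
Cage g is a single given cell, so (4,1) = 4.
Column 1 already has 4; hence (1,1) = 1.
Cage f needs two cells with product 4; hence (1,2) = 4.
Row 1 now contains 3, so (1,3) = 2.
Cage e's pair has product 6, leaving (2,3) = 3.
The 3 cells of cage c must have product 8, leaving (3,3) = 4.
Row 3 now contains 4, leaving (3,4) = 1.
Column 3 already has 2; hence (4,3) = 1.
1 is placed in column 4, which forces (4,4) = 2.
Row 2 now contains 3, so (2,1) = 2.
Cage a needs product 6; hence (2,2) = 1.
1 is placed in column 4, leaving (2,4) = 4.
Cage a needs product 6; hence (3,1) = 3.
Cage d's pair has product 6, which forces (3,2) = 2.
2 is placed in row 4; hence (4,2) = 3.
Completed grid: 1 4 2 3 / 2 1 3 4 / 3 2 4 1 / 4 3 1 2.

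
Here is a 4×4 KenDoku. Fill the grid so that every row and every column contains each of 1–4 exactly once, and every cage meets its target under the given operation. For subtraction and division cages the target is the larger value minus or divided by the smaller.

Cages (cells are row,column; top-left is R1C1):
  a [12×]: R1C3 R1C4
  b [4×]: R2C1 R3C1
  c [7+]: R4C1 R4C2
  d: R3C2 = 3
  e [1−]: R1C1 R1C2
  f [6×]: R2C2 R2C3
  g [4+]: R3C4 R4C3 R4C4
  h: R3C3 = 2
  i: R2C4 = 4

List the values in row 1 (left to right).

Cage i is a single given cell; hence R2C4 = 4.
Cage d is given, so R3C2 = 3.
Cage h is given, which forces R3C3 = 2.
The 3 cells of cage g must have sum 4, so R3C4 = 1.
Column 2 now contains 3, leaving R4C2 = 4.
Cage g has sum 4; hence R4C3 = 1.
The 3 cells of cage g must have sum 4, so R4C4 = 2.
Cage a needs two cells with product 12, which forces R1C3 = 4.
4 is placed in column 4; hence R1C4 = 3.
Row 2 already has 4, leaving R2C1 = 1.
Column 2 now contains 3; hence R2C2 = 2.
2 is placed in column 3, which forces R2C3 = 3.
Row 3 now contains 1; hence R3C1 = 4.
Row 4 now contains 4, so R4C1 = 3.
1 is placed in column 1, so R1C1 = 2.
2 is placed in column 2, which forces R1C2 = 1.
Filled in: 2 1 4 3 / 1 2 3 4 / 4 3 2 1 / 3 4 1 2.

2 1 4 3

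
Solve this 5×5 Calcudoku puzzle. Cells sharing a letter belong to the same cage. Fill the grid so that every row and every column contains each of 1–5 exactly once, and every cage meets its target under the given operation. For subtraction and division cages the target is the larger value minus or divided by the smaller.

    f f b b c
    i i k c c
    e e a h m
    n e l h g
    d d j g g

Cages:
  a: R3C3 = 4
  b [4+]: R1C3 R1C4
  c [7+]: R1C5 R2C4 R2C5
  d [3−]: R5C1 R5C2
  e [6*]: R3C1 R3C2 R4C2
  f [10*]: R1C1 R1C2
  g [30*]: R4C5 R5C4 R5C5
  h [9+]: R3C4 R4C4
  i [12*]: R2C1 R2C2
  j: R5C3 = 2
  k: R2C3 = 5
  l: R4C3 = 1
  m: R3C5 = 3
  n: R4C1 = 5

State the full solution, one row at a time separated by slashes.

2 5 3 1 4 / 3 4 5 2 1 / 1 2 4 5 3 / 5 3 1 4 2 / 4 1 2 3 5

K is a freebie, which forces R2C3 = 5.
A is a freebie, which forces R3C3 = 4.
Row 3 already has 4, leaving R3C4 = 5.
Cage m is a single given cell, leaving R3C5 = 3.
Cage n is a single given cell; hence R4C1 = 5.
L is a freebie, so R4C3 = 1.
Column 4 already has 5; hence R4C4 = 4.
5 is placed in row 4; hence R4C5 = 2.
Cage j is given; hence R5C3 = 2.
Row 5 now contains 2, leaving R5C4 = 3.
Column 5 now contains 2, so R5C5 = 5.
Column 1 now contains 5, so R1C1 = 2.
Cage f's pair has product 10, leaving R1C2 = 5.
1 is placed in column 3, so R1C3 = 3.
Column 4 already has 3, leaving R1C4 = 1.
1 is placed in row 1, leaving R1C5 = 4.
The 3 cells of cage c must have sum 7, leaving R2C4 = 2.
Column 5 now contains 4, so R2C5 = 1.
Column 1 now contains 2, leaving R3C1 = 1.
Row 3 already has 1; hence R3C2 = 2.
2 is placed in row 4, so R4C2 = 3.
Column 1 already has 1, which forces R5C1 = 4.
4 is placed in row 5, so R5C2 = 1.
Column 1 now contains 4, which forces R2C1 = 3.
Column 2 now contains 3, so R2C2 = 4.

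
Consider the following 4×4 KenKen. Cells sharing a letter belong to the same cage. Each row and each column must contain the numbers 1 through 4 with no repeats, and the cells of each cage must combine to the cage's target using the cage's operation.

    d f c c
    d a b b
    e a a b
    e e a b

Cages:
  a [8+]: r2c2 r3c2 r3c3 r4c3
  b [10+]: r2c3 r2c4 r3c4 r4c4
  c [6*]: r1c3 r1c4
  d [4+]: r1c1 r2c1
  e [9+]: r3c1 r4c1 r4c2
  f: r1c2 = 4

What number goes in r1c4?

2

F is a freebie, leaving r1c2 = 4.
Row 1 needs a 1, and only r1c1 is open for it.
Column 1 already has 1, which forces r2c1 = 3.
Cage e has sum 9, so r4c2 = 3.
Cage b needs sum 10, leaving r3c4 = 3.
The two cells of cage c must have product 6, so r1c3 = 3.
Column 4 already has 3; hence r1c4 = 2.
Cage b needs sum 10; hence r2c3 = 2.
Row 2 already has 2, leaving r2c2 = 1.
1 is placed in row 2; hence r2c4 = 4.
Cage a needs sum 8, leaving r3c2 = 2.
Column 4 now contains 4, leaving r4c4 = 1.
Row 3 already has 2, which forces r3c1 = 4.
Cage a needs sum 8, which forces r3c3 = 1.
Cage e has sum 9; hence r4c1 = 2.
Row 4 now contains 1; hence r4c3 = 4.
Filled in: 1 4 3 2 / 3 1 2 4 / 4 2 1 3 / 2 3 4 1.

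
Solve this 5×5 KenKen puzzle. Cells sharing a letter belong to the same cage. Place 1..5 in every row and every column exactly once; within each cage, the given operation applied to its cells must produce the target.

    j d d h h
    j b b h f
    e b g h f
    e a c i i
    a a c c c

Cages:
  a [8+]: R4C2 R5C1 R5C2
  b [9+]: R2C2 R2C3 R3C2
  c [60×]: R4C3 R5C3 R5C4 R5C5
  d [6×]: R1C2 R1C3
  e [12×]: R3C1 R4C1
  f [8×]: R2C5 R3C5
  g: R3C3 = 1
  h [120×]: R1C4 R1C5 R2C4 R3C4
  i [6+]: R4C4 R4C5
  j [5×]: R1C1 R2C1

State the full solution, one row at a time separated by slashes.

1 3 2 4 5 / 5 1 3 2 4 / 4 5 1 3 2 / 3 2 4 5 1 / 2 4 5 1 3

Cage g is given; hence R3C3 = 1.
Row 1 needs a 1, and only R1C1 is open for it.
Column 1 already has 1, leaving R2C1 = 5.
The only place for 1 in row 2 is R2C2.
The only place for 2 in column 1 is R5C1.
Cage a needs sum 8, which forces R4C2 = 2.
Row 5 now contains 2, which forces R5C2 = 4.
Column 2 now contains 2; hence R1C2 = 3.
Cage d's pair has product 6, leaving R1C3 = 2.
Cage b needs sum 9, which forces R2C3 = 3.
Column 2 now contains 4, so R3C2 = 5.
The 4 cells of cage c must have product 60, so R4C3 = 4.
Column 3 already has 3, leaving R5C3 = 5.
Cage h needs product 120, leaving R2C4 = 2.
Row 2 already has 2, which forces R2C5 = 4.
Cage e's pair has product 12, leaving R3C1 = 4.
The 4 cells of cage h must have product 120; hence R3C4 = 3.
Column 5 now contains 4; hence R3C5 = 2.
Row 4 already has 4; hence R4C1 = 3.
Column 4 already has 3, so R5C4 = 1.
Row 5 already has 1, so R5C5 = 3.
Cage h needs product 120, so R1C4 = 4.
Column 5 now contains 4, so R1C5 = 5.
1 is placed in column 4, which forces R4C4 = 5.
The two cells of cage i must have sum 6, which forces R4C5 = 1.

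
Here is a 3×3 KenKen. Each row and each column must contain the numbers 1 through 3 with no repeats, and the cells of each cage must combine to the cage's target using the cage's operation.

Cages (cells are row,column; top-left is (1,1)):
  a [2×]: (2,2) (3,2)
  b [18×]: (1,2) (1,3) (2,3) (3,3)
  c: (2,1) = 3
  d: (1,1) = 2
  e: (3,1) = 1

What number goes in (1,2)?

Cage d is given, so (1,1) = 2.
Cage b needs product 18; hence (1,2) = 3.
Row 1 now contains 2, which forces (1,3) = 1.
Cage c is a single given cell, leaving (2,1) = 3.
3 is placed in row 2, leaving (2,3) = 2.
Cage e is a single given cell; hence (3,1) = 1.
Row 3 already has 1, so (3,2) = 2.
Column 3 already has 2, so (3,3) = 3.
2 is placed in row 2; hence (2,2) = 1.
Completed grid: 2 3 1 / 3 1 2 / 1 2 3.

3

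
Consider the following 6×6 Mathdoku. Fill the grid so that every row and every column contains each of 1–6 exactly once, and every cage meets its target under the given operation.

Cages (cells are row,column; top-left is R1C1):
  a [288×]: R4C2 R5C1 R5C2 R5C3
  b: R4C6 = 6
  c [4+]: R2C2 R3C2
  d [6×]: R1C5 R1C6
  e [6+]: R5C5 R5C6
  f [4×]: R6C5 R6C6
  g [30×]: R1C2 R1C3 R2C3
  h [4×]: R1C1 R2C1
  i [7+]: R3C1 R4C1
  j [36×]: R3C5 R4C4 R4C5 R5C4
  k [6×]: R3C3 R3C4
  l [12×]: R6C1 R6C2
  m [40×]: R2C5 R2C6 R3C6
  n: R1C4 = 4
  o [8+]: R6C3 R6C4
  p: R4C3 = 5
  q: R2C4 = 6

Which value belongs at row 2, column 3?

N is a freebie, which forces R1C4 = 4.
Q is a freebie, which forces R2C4 = 6.
Cage p is a single given cell, so R4C3 = 5.
Cage b is a single given cell, leaving R4C6 = 6.
4 is placed in row 1, leaving R1C1 = 1.
Cage g has product 30, which forces R1C2 = 5.
The two cells of cage h must have product 4, leaving R2C1 = 4.
Row 4 already has 6; hence R4C2 = 4.
Cage i needs two cells with sum 7, which forces R3C1 = 5.
Cage m has product 40, so R3C6 = 4.
Cage i's pair has sum 7, which forces R4C1 = 2.
Cage a needs product 288, so R5C3 = 4.
Column 1 already has 2, which forces R6C1 = 6.
Row 6 already has 6; hence R6C2 = 2.
Row 6 already has 6, which forces R6C3 = 3.
2 is placed in row 6, leaving R6C4 = 5.
Column 6 already has 4; hence R6C6 = 1.
The 3 cells of cage g must have product 30; hence R1C3 = 6.
The 3 cells of cage g must have product 30, which forces R2C3 = 1.
6 is placed in column 3, which forces R3C3 = 2.
The 4 cells of cage j must have product 36, leaving R3C5 = 6.
Column 1 already has 6, so R5C1 = 3.
Cage a needs product 288, so R5C2 = 6.
Cage j has product 36, so R5C4 = 2.
Cage e's pair has sum 6, so R5C5 = 1.
Cage e needs two cells with sum 6, leaving R5C6 = 5.
1 is placed in row 6, which forces R6C5 = 4.
Row 2 now contains 1, so R2C2 = 3.
Cage m needs product 40, leaving R2C5 = 5.
Column 6 now contains 5, leaving R2C6 = 2.
Cage c's pair has sum 4, which forces R3C2 = 1.
Cage k needs two cells with product 6, so R3C4 = 3.
Cage j has product 36, so R4C4 = 1.
1 is placed in column 5; hence R4C5 = 3.
Column 5 now contains 3, so R1C5 = 2.
Column 6 now contains 2, so R1C6 = 3.
Filled in: 1 5 6 4 2 3 / 4 3 1 6 5 2 / 5 1 2 3 6 4 / 2 4 5 1 3 6 / 3 6 4 2 1 5 / 6 2 3 5 4 1.

1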